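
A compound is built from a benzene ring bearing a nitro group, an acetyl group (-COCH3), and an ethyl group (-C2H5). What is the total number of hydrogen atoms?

Atom tally by fragment:
  benzene ring core → C:6 H:6
  (− 3 ring H displaced by substituents)
  + NO2 → N:1 O:2
  + COCH3 → C:2 H:3 O:1
  + C2H5 → C:2 H:5
Element totals:
  C: 10
  H: 11
  N: 1
  O: 3

11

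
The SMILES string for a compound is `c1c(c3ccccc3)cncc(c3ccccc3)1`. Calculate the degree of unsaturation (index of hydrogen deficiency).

Atom tally by fragment:
  pyridine ring core → C:5 H:5 N:1
  (− 2 ring H displaced by substituents)
  + C6H5 → C:6 H:5
  + C6H5 → C:6 H:5
Element totals:
  C: 17
  H: 13
  N: 1
Molecular formula: C17H13N.
DoU = (2C + 2 + N − H − X) / 2 = (2·17 + 2 + 1 − 13 − 0) / 2 = 12.

12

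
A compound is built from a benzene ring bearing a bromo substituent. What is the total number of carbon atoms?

Atom tally by fragment:
  benzene ring core → C:6 H:6
  (− 1 ring H displaced by substituents)
  + Br → Br:1
Element totals:
  C: 6
  H: 5
  Br: 1

6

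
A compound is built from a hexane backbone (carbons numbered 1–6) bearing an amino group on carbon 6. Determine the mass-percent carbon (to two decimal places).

71.22%

Atom tally by fragment:
  CH3 → C:1 H:3
  CH2 → C:1 H:2
  CH2 → C:1 H:2
  CH2 → C:1 H:2
  CH2 → C:1 H:2
  CH2NH2 → C:1 H:4 N:1
Element totals:
  C: 6
  H: 15
  N: 1
Molecular formula: C6H15N.
Molar mass = 101.193 g/mol.
Mass from C: 6 × 12.011 = 72.066 g/mol.
%C = 72.066 / 101.193 × 100 = 71.22%.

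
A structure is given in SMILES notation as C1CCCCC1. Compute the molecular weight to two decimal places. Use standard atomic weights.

Atom tally by fragment:
  cyclohexane ring core → C:6 H:12
Element totals:
  C: 6
  H: 12
Molecular formula: C6H12.
  M = 6(12.011) + 12(1.008)
    = 72.066 + 12.096 = 84.162

84.16 g/mol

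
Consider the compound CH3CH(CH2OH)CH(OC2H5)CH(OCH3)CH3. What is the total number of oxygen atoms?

Atom tally by fragment:
  CH3 → C:1 H:3
  CH(CH2OH) → C:2 H:4 O:1
  CH(OC2H5) → C:3 H:6 O:1
  CH(OCH3) → C:2 H:4 O:1
  CH3 → C:1 H:3
Element totals:
  C: 9
  H: 20
  O: 3

3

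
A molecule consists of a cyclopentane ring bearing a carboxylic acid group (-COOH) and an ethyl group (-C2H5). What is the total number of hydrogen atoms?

14

Atom tally by fragment:
  cyclopentane ring core → C:5 H:10
  (− 2 ring H displaced by substituents)
  + COOH → C:1 H:1 O:2
  + C2H5 → C:2 H:5
Element totals:
  C: 8
  H: 14
  O: 2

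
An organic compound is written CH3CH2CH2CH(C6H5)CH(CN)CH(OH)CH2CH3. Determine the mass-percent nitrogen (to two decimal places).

6.05%

Atom tally by fragment:
  CH3 → C:1 H:3
  CH2 → C:1 H:2
  CH2 → C:1 H:2
  CH(C6H5) → C:7 H:6
  CH(CN) → C:2 H:1 N:1
  CH(OH) → C:1 H:2 O:1
  CH2 → C:1 H:2
  CH3 → C:1 H:3
Element totals:
  C: 15
  H: 21
  N: 1
  O: 1
Molecular formula: C15H21NO.
Molar mass = 231.339 g/mol.
Mass from N: 1 × 14.007 = 14.007 g/mol.
%N = 14.007 / 231.339 × 100 = 6.05%.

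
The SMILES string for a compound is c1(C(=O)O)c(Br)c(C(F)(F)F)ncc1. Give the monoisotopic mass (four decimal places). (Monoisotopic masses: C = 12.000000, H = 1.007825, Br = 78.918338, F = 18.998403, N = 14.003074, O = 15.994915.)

Atom tally by fragment:
  pyridine ring core → C:5 H:5 N:1
  (− 3 ring H displaced by substituents)
  + COOH → C:1 H:1 O:2
  + Br → Br:1
  + CF3 → C:1 F:3
Element totals:
  C: 7
  H: 3
  Br: 1
  F: 3
  N: 1
  O: 2
Molecular formula: C7H3BrF3NO2.
  M = 7(12.0) + 3(1.007825) + 78.918338 + 3(18.998403) + 14.003074 + 2(15.994915)
    = 84.000000 + 3.023475 + 78.918338 + 56.995209 + 14.003074 + 31.989830 = 268.929926

268.9299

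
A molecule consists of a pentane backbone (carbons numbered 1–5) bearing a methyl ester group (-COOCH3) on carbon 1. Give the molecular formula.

Atom tally by fragment:
  CH3OOCCH2 → C:3 H:5 O:2
  CH2 → C:1 H:2
  CH2 → C:1 H:2
  CH2 → C:1 H:2
  CH3 → C:1 H:3
Element totals:
  C: 7
  H: 14
  O: 2

C7H14O2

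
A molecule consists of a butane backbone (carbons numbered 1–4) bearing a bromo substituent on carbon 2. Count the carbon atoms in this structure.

Atom tally by fragment:
  CH3 → C:1 H:3
  CH(Br) → C:1 H:1 Br:1
  CH2 → C:1 H:2
  CH3 → C:1 H:3
Element totals:
  C: 4
  H: 9
  Br: 1

4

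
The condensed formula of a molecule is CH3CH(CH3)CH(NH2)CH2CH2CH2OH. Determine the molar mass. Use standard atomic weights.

131.22 g/mol

Element totals:
  C: 7
  H: 17
  N: 1
  O: 1
Molecular formula: C7H17NO.
  M = 7(12.011) + 17(1.008) + 14.007 + 15.999
    = 84.077 + 17.136 + 14.007 + 15.999 = 131.219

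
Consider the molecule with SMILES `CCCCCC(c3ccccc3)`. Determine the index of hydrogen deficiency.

4

Atom tally by fragment:
  CH3 → C:1 H:3
  CH2 → C:1 H:2
  CH2 → C:1 H:2
  CH2 → C:1 H:2
  CH2 → C:1 H:2
  CH2C6H5 → C:7 H:7
Element totals:
  C: 12
  H: 18
Molecular formula: C12H18.
DoU = (2C + 2 + N − H − X) / 2 = (2·12 + 2 + 0 − 18 − 0) / 2 = 4.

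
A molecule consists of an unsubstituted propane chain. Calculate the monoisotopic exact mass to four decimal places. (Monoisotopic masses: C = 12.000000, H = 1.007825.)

Atom tally by fragment:
  CH3 → C:1 H:3
  CH2 → C:1 H:2
  CH3 → C:1 H:3
Element totals:
  C: 3
  H: 8
Molecular formula: C3H8.
  M = 3(12.0) + 8(1.007825)
    = 36.000000 + 8.062600 = 44.062600

44.0626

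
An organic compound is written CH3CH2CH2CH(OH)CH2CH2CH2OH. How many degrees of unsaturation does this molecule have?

0

Atom tally by fragment:
  CH3 → C:1 H:3
  CH2 → C:1 H:2
  CH2 → C:1 H:2
  CH(OH) → C:1 H:2 O:1
  CH2 → C:1 H:2
  CH2CH2OH → C:2 H:5 O:1
Element totals:
  C: 7
  H: 16
  O: 2
Molecular formula: C7H16O2.
DoU = (2C + 2 + N − H − X) / 2 = (2·7 + 2 + 0 − 16 − 0) / 2 = 0.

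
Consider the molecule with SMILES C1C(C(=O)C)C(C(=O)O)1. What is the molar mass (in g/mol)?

Atom tally by fragment:
  cyclopropane ring core → C:3 H:6
  (− 2 ring H displaced by substituents)
  + COCH3 → C:2 H:3 O:1
  + COOH → C:1 H:1 O:2
Element totals:
  C: 6
  H: 8
  O: 3
Molecular formula: C6H8O3.
  M = 6(12.011) + 8(1.008) + 3(15.999)
    = 72.066 + 8.064 + 47.997 = 128.127

128.13 g/mol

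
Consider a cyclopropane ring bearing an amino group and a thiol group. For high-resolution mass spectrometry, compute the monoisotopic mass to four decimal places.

Atom tally by fragment:
  cyclopropane ring core → C:3 H:6
  (− 2 ring H displaced by substituents)
  + NH2 → N:1 H:2
  + SH → S:1 H:1
Element totals:
  C: 3
  H: 7
  N: 1
  S: 1
Molecular formula: C3H7NS.
  M = 3(12.0) + 7(1.007825) + 14.003074 + 31.972071
    = 36.000000 + 7.054775 + 14.003074 + 31.972071 = 89.029920

89.0299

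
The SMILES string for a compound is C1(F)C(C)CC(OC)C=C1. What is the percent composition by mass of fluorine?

13.18%

Atom tally by fragment:
  cyclohexene ring core → C:6 H:10
  (− 3 ring H displaced by substituents)
  + F → F:1
  + CH3 → C:1 H:3
  + OCH3 → C:1 H:3 O:1
Element totals:
  C: 8
  H: 13
  F: 1
  O: 1
Molecular formula: C8H13FO.
Molar mass = 144.189 g/mol.
Mass from F: 1 × 18.998 = 18.998 g/mol.
%F = 18.998 / 144.189 × 100 = 13.18%.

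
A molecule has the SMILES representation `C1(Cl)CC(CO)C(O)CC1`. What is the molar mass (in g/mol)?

Atom tally by fragment:
  cyclohexane ring core → C:6 H:12
  (− 3 ring H displaced by substituents)
  + Cl → Cl:1
  + CH2OH → C:1 H:3 O:1
  + OH → O:1 H:1
Element totals:
  C: 7
  H: 13
  Cl: 1
  O: 2
Molecular formula: C7H13ClO2.
  M = 7(12.011) + 13(1.008) + 35.45 + 2(15.999)
    = 84.077 + 13.104 + 35.450 + 31.998 = 164.629

164.63 g/mol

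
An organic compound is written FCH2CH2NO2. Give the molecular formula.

C2H4FNO2

Atom tally by fragment:
  FCH2 → C:1 H:2 F:1
  CH2NO2 → C:1 H:2 N:1 O:2
Element totals:
  C: 2
  H: 4
  F: 1
  N: 1
  O: 2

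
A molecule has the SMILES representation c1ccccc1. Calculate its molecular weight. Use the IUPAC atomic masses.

Atom tally by fragment:
  benzene ring core → C:6 H:6
Element totals:
  C: 6
  H: 6
Molecular formula: C6H6.
  M = 6(12.011) + 6(1.008)
    = 72.066 + 6.048 = 78.114

78.11 g/mol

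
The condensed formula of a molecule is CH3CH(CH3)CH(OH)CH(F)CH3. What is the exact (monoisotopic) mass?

Atom tally by fragment:
  CH3 → C:1 H:3
  CH(CH3) → C:2 H:4
  CH(OH) → C:1 H:2 O:1
  CH(F) → C:1 H:1 F:1
  CH3 → C:1 H:3
Element totals:
  C: 6
  H: 13
  F: 1
  O: 1
Molecular formula: C6H13FO.
  M = 6(12.0) + 13(1.007825) + 18.998403 + 15.994915
    = 72.000000 + 13.101725 + 18.998403 + 15.994915 = 120.095043

120.0950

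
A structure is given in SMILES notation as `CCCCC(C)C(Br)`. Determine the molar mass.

179.10 g/mol

Atom tally by fragment:
  CH3 → C:1 H:3
  CH2 → C:1 H:2
  CH2 → C:1 H:2
  CH2 → C:1 H:2
  CH(CH3) → C:2 H:4
  CH2Br → C:1 H:2 Br:1
Element totals:
  C: 7
  H: 15
  Br: 1
Molecular formula: C7H15Br.
  M = 7(12.011) + 15(1.008) + 79.904
    = 84.077 + 15.120 + 79.904 = 179.101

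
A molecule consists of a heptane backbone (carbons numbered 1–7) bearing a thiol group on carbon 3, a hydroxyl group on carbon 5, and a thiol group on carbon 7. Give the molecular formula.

Atom tally by fragment:
  CH3 → C:1 H:3
  CH2 → C:1 H:2
  CH(SH) → C:1 H:2 S:1
  CH2 → C:1 H:2
  CH(OH) → C:1 H:2 O:1
  CH2 → C:1 H:2
  CH2SH → C:1 H:3 S:1
Element totals:
  C: 7
  H: 16
  O: 1
  S: 2

C7H16OS2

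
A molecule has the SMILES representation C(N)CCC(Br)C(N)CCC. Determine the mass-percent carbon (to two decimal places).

Atom tally by fragment:
  H2NCH2 → C:1 H:4 N:1
  CH2 → C:1 H:2
  CH2 → C:1 H:2
  CH(Br) → C:1 H:1 Br:1
  CH(NH2) → C:1 H:3 N:1
  CH2 → C:1 H:2
  CH2 → C:1 H:2
  CH3 → C:1 H:3
Element totals:
  C: 8
  H: 19
  Br: 1
  N: 2
Molecular formula: C8H19BrN2.
Molar mass = 223.158 g/mol.
Mass from C: 8 × 12.011 = 96.088 g/mol.
%C = 96.088 / 223.158 × 100 = 43.06%.

43.06%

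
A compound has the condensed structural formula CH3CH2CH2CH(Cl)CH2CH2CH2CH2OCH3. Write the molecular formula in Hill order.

Atom tally by fragment:
  CH3 → C:1 H:3
  CH2 → C:1 H:2
  CH2 → C:1 H:2
  CH(Cl) → C:1 H:1 Cl:1
  CH2 → C:1 H:2
  CH2 → C:1 H:2
  CH2 → C:1 H:2
  CH2OCH3 → C:2 H:5 O:1
Element totals:
  C: 9
  H: 19
  Cl: 1
  O: 1

C9H19ClO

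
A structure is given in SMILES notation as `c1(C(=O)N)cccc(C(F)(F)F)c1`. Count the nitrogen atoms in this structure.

Atom tally by fragment:
  benzene ring core → C:6 H:6
  (− 2 ring H displaced by substituents)
  + CONH2 → C:1 H:2 O:1 N:1
  + CF3 → C:1 F:3
Element totals:
  C: 8
  H: 6
  F: 3
  N: 1
  O: 1

1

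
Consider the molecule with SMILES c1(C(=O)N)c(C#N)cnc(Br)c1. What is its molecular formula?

C7H4BrN3O

Atom tally by fragment:
  pyridine ring core → C:5 H:5 N:1
  (− 3 ring H displaced by substituents)
  + CONH2 → C:1 H:2 O:1 N:1
  + CN → C:1 N:1
  + Br → Br:1
Element totals:
  C: 7
  H: 4
  Br: 1
  N: 3
  O: 1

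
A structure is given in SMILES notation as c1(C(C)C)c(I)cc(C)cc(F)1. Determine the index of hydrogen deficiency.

4

Atom tally by fragment:
  benzene ring core → C:6 H:6
  (− 4 ring H displaced by substituents)
  + CH(CH3)2 → C:3 H:7
  + I → I:1
  + CH3 → C:1 H:3
  + F → F:1
Element totals:
  C: 10
  H: 12
  F: 1
  I: 1
Molecular formula: C10H12FI.
DoU = (2C + 2 + N − H − X) / 2 = (2·10 + 2 + 0 − 12 − 2) / 2 = 4.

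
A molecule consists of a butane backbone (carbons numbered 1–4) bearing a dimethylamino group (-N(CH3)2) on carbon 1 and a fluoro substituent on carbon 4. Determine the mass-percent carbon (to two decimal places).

Atom tally by fragment:
  (CH3)2NCH2 → C:3 H:8 N:1
  CH2 → C:1 H:2
  CH2 → C:1 H:2
  CH2F → C:1 H:2 F:1
Element totals:
  C: 6
  H: 14
  F: 1
  N: 1
Molecular formula: C6H14FN.
Molar mass = 119.183 g/mol.
Mass from C: 6 × 12.011 = 72.066 g/mol.
%C = 72.066 / 119.183 × 100 = 60.47%.

60.47%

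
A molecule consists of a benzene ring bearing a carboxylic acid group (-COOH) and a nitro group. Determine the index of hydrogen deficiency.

Atom tally by fragment:
  benzene ring core → C:6 H:6
  (− 2 ring H displaced by substituents)
  + COOH → C:1 H:1 O:2
  + NO2 → N:1 O:2
Element totals:
  C: 7
  H: 5
  N: 1
  O: 4
Molecular formula: C7H5NO4.
DoU = (2C + 2 + N − H − X) / 2 = (2·7 + 2 + 1 − 5 − 0) / 2 = 6.

6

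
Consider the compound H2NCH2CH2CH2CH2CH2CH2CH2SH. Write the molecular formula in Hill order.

C7H17NS

Atom tally by fragment:
  H2NCH2 → C:1 H:4 N:1
  CH2 → C:1 H:2
  CH2 → C:1 H:2
  CH2 → C:1 H:2
  CH2 → C:1 H:2
  CH2 → C:1 H:2
  CH2SH → C:1 H:3 S:1
Element totals:
  C: 7
  H: 17
  N: 1
  S: 1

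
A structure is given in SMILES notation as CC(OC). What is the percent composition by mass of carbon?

59.96%

Atom tally by fragment:
  CH3 → C:1 H:3
  CH2OCH3 → C:2 H:5 O:1
Element totals:
  C: 3
  H: 8
  O: 1
Molecular formula: C3H8O.
Molar mass = 60.096 g/mol.
Mass from C: 3 × 12.011 = 36.033 g/mol.
%C = 36.033 / 60.096 × 100 = 59.96%.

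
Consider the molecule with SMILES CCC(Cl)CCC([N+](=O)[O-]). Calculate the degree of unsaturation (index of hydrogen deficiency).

Atom tally by fragment:
  CH3 → C:1 H:3
  CH2 → C:1 H:2
  CH(Cl) → C:1 H:1 Cl:1
  CH2 → C:1 H:2
  CH2 → C:1 H:2
  CH2NO2 → C:1 H:2 N:1 O:2
Element totals:
  C: 6
  H: 12
  Cl: 1
  N: 1
  O: 2
Molecular formula: C6H12ClNO2.
DoU = (2C + 2 + N − H − X) / 2 = (2·6 + 2 + 1 − 12 − 1) / 2 = 1.

1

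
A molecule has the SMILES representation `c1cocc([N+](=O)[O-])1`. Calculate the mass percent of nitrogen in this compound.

12.39%

Atom tally by fragment:
  furan ring core → C:4 H:4 O:1
  (− 1 ring H displaced by substituents)
  + NO2 → N:1 O:2
Element totals:
  C: 4
  H: 3
  N: 1
  O: 3
Molecular formula: C4H3NO3.
Molar mass = 113.072 g/mol.
Mass from N: 1 × 14.007 = 14.007 g/mol.
%N = 14.007 / 113.072 × 100 = 12.39%.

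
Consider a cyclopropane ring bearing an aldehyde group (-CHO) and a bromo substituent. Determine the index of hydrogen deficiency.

2

Atom tally by fragment:
  cyclopropane ring core → C:3 H:6
  (− 2 ring H displaced by substituents)
  + CHO → C:1 H:1 O:1
  + Br → Br:1
Element totals:
  C: 4
  H: 5
  Br: 1
  O: 1
Molecular formula: C4H5BrO.
DoU = (2C + 2 + N − H − X) / 2 = (2·4 + 2 + 0 − 5 − 1) / 2 = 2.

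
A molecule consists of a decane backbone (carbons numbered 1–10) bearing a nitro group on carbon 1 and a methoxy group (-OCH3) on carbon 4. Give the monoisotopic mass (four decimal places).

Atom tally by fragment:
  O2NCH2 → C:1 H:2 N:1 O:2
  CH2 → C:1 H:2
  CH2 → C:1 H:2
  CH(OCH3) → C:2 H:4 O:1
  CH2 → C:1 H:2
  CH2 → C:1 H:2
  CH2 → C:1 H:2
  CH2 → C:1 H:2
  CH2 → C:1 H:2
  CH3 → C:1 H:3
Element totals:
  C: 11
  H: 23
  N: 1
  O: 3
Molecular formula: C11H23NO3.
  M = 11(12.0) + 23(1.007825) + 14.003074 + 3(15.994915)
    = 132.000000 + 23.179975 + 14.003074 + 47.984745 = 217.167794

217.1678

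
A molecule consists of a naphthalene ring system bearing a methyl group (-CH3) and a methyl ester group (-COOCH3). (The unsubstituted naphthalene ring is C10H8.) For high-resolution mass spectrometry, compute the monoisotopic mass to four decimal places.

200.0837

Atom tally by fragment:
  naphthalene ring system core → C:10 H:8
  (− 2 ring H displaced by substituents)
  + CH3 → C:1 H:3
  + COOCH3 → C:2 H:3 O:2
Element totals:
  C: 13
  H: 12
  O: 2
Molecular formula: C13H12O2.
  M = 13(12.0) + 12(1.007825) + 2(15.994915)
    = 156.000000 + 12.093900 + 31.989830 = 200.083730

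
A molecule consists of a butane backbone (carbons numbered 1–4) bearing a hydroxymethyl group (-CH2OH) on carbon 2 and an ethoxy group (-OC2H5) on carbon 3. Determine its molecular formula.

C7H16O2

Atom tally by fragment:
  CH3 → C:1 H:3
  CH(CH2OH) → C:2 H:4 O:1
  CH(OC2H5) → C:3 H:6 O:1
  CH3 → C:1 H:3
Element totals:
  C: 7
  H: 16
  O: 2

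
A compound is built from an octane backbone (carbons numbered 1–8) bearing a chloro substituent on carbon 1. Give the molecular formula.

Atom tally by fragment:
  ClCH2 → C:1 H:2 Cl:1
  CH2 → C:1 H:2
  CH2 → C:1 H:2
  CH2 → C:1 H:2
  CH2 → C:1 H:2
  CH2 → C:1 H:2
  CH2 → C:1 H:2
  CH3 → C:1 H:3
Element totals:
  C: 8
  H: 17
  Cl: 1

C8H17Cl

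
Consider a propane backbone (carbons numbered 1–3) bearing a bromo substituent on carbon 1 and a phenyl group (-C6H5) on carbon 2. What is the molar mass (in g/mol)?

Atom tally by fragment:
  BrCH2 → C:1 H:2 Br:1
  CH(C6H5) → C:7 H:6
  CH3 → C:1 H:3
Element totals:
  C: 9
  H: 11
  Br: 1
Molecular formula: C9H11Br.
  M = 9(12.011) + 11(1.008) + 79.904
    = 108.099 + 11.088 + 79.904 = 199.091

199.09 g/mol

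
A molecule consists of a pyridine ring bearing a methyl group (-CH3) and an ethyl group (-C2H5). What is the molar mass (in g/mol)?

Atom tally by fragment:
  pyridine ring core → C:5 H:5 N:1
  (− 2 ring H displaced by substituents)
  + CH3 → C:1 H:3
  + C2H5 → C:2 H:5
Element totals:
  C: 8
  H: 11
  N: 1
Molecular formula: C8H11N.
  M = 8(12.011) + 11(1.008) + 14.007
    = 96.088 + 11.088 + 14.007 = 121.183

121.18 g/mol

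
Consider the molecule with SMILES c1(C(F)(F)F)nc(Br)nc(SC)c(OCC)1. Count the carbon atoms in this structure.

Atom tally by fragment:
  pyrimidine ring core → C:4 H:4 N:2
  (− 4 ring H displaced by substituents)
  + CF3 → C:1 F:3
  + Br → Br:1
  + SCH3 → C:1 H:3 S:1
  + OC2H5 → C:2 H:5 O:1
Element totals:
  C: 8
  H: 8
  Br: 1
  F: 3
  N: 2
  O: 1
  S: 1

8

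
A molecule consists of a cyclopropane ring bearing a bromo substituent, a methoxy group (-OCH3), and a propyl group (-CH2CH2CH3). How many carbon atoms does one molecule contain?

Atom tally by fragment:
  cyclopropane ring core → C:3 H:6
  (− 3 ring H displaced by substituents)
  + Br → Br:1
  + OCH3 → C:1 H:3 O:1
  + CH2CH2CH3 → C:3 H:7
Element totals:
  C: 7
  H: 13
  Br: 1
  O: 1

7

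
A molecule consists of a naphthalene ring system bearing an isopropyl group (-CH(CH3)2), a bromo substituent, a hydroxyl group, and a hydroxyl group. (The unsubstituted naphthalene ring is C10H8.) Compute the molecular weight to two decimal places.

Atom tally by fragment:
  naphthalene ring system core → C:10 H:8
  (− 4 ring H displaced by substituents)
  + CH(CH3)2 → C:3 H:7
  + Br → Br:1
  + OH → O:1 H:1
  + OH → O:1 H:1
Element totals:
  C: 13
  H: 13
  Br: 1
  O: 2
Molecular formula: C13H13BrO2.
  M = 13(12.011) + 13(1.008) + 79.904 + 2(15.999)
    = 156.143 + 13.104 + 79.904 + 31.998 = 281.149

281.15 g/mol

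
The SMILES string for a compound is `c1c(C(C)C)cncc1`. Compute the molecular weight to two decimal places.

121.18 g/mol

Atom tally by fragment:
  pyridine ring core → C:5 H:5 N:1
  (− 1 ring H displaced by substituents)
  + CH(CH3)2 → C:3 H:7
Element totals:
  C: 8
  H: 11
  N: 1
Molecular formula: C8H11N.
  M = 8(12.011) + 11(1.008) + 14.007
    = 96.088 + 11.088 + 14.007 = 121.183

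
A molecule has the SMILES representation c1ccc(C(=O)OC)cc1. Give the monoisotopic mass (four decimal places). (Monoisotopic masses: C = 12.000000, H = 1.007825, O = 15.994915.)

Atom tally by fragment:
  benzene ring core → C:6 H:6
  (− 1 ring H displaced by substituents)
  + COOCH3 → C:2 H:3 O:2
Element totals:
  C: 8
  H: 8
  O: 2
Molecular formula: C8H8O2.
  M = 8(12.0) + 8(1.007825) + 2(15.994915)
    = 96.000000 + 8.062600 + 31.989830 = 136.052430

136.0524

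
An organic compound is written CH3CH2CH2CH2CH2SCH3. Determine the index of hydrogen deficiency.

0

Atom tally by fragment:
  CH3 → C:1 H:3
  CH2 → C:1 H:2
  CH2 → C:1 H:2
  CH2 → C:1 H:2
  CH2SCH3 → C:2 H:5 S:1
Element totals:
  C: 6
  H: 14
  S: 1
Molecular formula: C6H14S.
DoU = (2C + 2 + N − H − X) / 2 = (2·6 + 2 + 0 − 14 − 0) / 2 = 0.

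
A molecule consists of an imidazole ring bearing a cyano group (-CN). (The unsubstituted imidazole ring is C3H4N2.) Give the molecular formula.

Atom tally by fragment:
  imidazole ring core → C:3 H:4 N:2
  (− 1 ring H displaced by substituents)
  + CN → C:1 N:1
Element totals:
  C: 4
  H: 3
  N: 3

C4H3N3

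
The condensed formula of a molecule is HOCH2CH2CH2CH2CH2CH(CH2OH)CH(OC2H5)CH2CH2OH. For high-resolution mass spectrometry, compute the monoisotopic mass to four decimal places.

Atom tally by fragment:
  HOCH2CH2 → C:2 H:5 O:1
  CH2 → C:1 H:2
  CH2 → C:1 H:2
  CH2 → C:1 H:2
  CH(CH2OH) → C:2 H:4 O:1
  CH(OC2H5) → C:3 H:6 O:1
  CH2CH2OH → C:2 H:5 O:1
Element totals:
  C: 12
  H: 26
  O: 4
Molecular formula: C12H26O4.
  M = 12(12.0) + 26(1.007825) + 4(15.994915)
    = 144.000000 + 26.203450 + 63.979660 = 234.183110

234.1831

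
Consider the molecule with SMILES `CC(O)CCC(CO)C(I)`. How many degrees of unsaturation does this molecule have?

0

Atom tally by fragment:
  CH3 → C:1 H:3
  CH(OH) → C:1 H:2 O:1
  CH2 → C:1 H:2
  CH2 → C:1 H:2
  CH(CH2OH) → C:2 H:4 O:1
  CH2I → C:1 H:2 I:1
Element totals:
  C: 7
  H: 15
  I: 1
  O: 2
Molecular formula: C7H15IO2.
DoU = (2C + 2 + N − H − X) / 2 = (2·7 + 2 + 0 − 15 − 1) / 2 = 0.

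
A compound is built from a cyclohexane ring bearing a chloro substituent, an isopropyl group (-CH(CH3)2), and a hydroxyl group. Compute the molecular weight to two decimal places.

Atom tally by fragment:
  cyclohexane ring core → C:6 H:12
  (− 3 ring H displaced by substituents)
  + Cl → Cl:1
  + CH(CH3)2 → C:3 H:7
  + OH → O:1 H:1
Element totals:
  C: 9
  H: 17
  Cl: 1
  O: 1
Molecular formula: C9H17ClO.
  M = 9(12.011) + 17(1.008) + 35.45 + 15.999
    = 108.099 + 17.136 + 35.450 + 15.999 = 176.684

176.68 g/mol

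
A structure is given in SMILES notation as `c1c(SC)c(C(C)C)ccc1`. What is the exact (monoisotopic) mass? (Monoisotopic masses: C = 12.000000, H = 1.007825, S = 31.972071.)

Atom tally by fragment:
  benzene ring core → C:6 H:6
  (− 2 ring H displaced by substituents)
  + SCH3 → C:1 H:3 S:1
  + CH(CH3)2 → C:3 H:7
Element totals:
  C: 10
  H: 14
  S: 1
Molecular formula: C10H14S.
  M = 10(12.0) + 14(1.007825) + 31.972071
    = 120.000000 + 14.109550 + 31.972071 = 166.081621

166.0816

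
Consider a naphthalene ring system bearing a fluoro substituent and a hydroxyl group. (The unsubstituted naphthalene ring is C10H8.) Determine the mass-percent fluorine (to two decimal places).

Atom tally by fragment:
  naphthalene ring system core → C:10 H:8
  (− 2 ring H displaced by substituents)
  + F → F:1
  + OH → O:1 H:1
Element totals:
  C: 10
  H: 7
  F: 1
  O: 1
Molecular formula: C10H7FO.
Molar mass = 162.163 g/mol.
Mass from F: 1 × 18.998 = 18.998 g/mol.
%F = 18.998 / 162.163 × 100 = 11.72%.

11.72%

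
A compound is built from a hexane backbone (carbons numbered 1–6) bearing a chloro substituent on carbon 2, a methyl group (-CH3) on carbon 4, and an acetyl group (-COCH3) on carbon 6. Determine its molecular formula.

Atom tally by fragment:
  CH3 → C:1 H:3
  CH(Cl) → C:1 H:1 Cl:1
  CH2 → C:1 H:2
  CH(CH3) → C:2 H:4
  CH2 → C:1 H:2
  CH2COCH3 → C:3 H:5 O:1
Element totals:
  C: 9
  H: 17
  Cl: 1
  O: 1

C9H17ClO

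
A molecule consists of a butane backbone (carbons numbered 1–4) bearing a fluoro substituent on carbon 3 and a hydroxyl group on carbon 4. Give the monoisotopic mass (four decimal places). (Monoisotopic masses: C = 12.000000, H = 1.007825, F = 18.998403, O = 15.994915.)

92.0637

Atom tally by fragment:
  CH3 → C:1 H:3
  CH2 → C:1 H:2
  CH(F) → C:1 H:1 F:1
  CH2OH → C:1 H:3 O:1
Element totals:
  C: 4
  H: 9
  F: 1
  O: 1
Molecular formula: C4H9FO.
  M = 4(12.0) + 9(1.007825) + 18.998403 + 15.994915
    = 48.000000 + 9.070425 + 18.998403 + 15.994915 = 92.063743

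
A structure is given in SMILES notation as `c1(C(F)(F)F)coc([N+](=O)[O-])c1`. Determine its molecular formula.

Atom tally by fragment:
  furan ring core → C:4 H:4 O:1
  (− 2 ring H displaced by substituents)
  + CF3 → C:1 F:3
  + NO2 → N:1 O:2
Element totals:
  C: 5
  H: 2
  F: 3
  N: 1
  O: 3

C5H2F3NO3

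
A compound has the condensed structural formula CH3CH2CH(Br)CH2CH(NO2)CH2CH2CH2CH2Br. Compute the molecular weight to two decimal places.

Atom tally by fragment:
  CH3 → C:1 H:3
  CH2 → C:1 H:2
  CH(Br) → C:1 H:1 Br:1
  CH2 → C:1 H:2
  CH(NO2) → C:1 H:1 N:1 O:2
  CH2 → C:1 H:2
  CH2 → C:1 H:2
  CH2 → C:1 H:2
  CH2Br → C:1 H:2 Br:1
Element totals:
  C: 9
  H: 17
  Br: 2
  N: 1
  O: 2
Molecular formula: C9H17Br2NO2.
  M = 9(12.011) + 17(1.008) + 2(79.904) + 14.007 + 2(15.999)
    = 108.099 + 17.136 + 159.808 + 14.007 + 31.998 = 331.048

331.05 g/mol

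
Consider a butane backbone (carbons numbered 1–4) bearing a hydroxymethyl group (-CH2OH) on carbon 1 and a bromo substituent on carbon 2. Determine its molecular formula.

Atom tally by fragment:
  HOCH2CH2 → C:2 H:5 O:1
  CH(Br) → C:1 H:1 Br:1
  CH2 → C:1 H:2
  CH3 → C:1 H:3
Element totals:
  C: 5
  H: 11
  Br: 1
  O: 1

C5H11BrO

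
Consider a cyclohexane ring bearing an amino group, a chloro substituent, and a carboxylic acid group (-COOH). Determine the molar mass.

Atom tally by fragment:
  cyclohexane ring core → C:6 H:12
  (− 3 ring H displaced by substituents)
  + NH2 → N:1 H:2
  + Cl → Cl:1
  + COOH → C:1 H:1 O:2
Element totals:
  C: 7
  H: 12
  Cl: 1
  N: 1
  O: 2
Molecular formula: C7H12ClNO2.
  M = 7(12.011) + 12(1.008) + 35.45 + 14.007 + 2(15.999)
    = 84.077 + 12.096 + 35.450 + 14.007 + 31.998 = 177.628

177.63 g/mol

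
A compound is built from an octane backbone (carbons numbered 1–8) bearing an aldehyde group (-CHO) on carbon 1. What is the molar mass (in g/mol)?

Atom tally by fragment:
  OHCCH2 → C:2 H:3 O:1
  CH2 → C:1 H:2
  CH2 → C:1 H:2
  CH2 → C:1 H:2
  CH2 → C:1 H:2
  CH2 → C:1 H:2
  CH2 → C:1 H:2
  CH3 → C:1 H:3
Element totals:
  C: 9
  H: 18
  O: 1
Molecular formula: C9H18O.
  M = 9(12.011) + 18(1.008) + 15.999
    = 108.099 + 18.144 + 15.999 = 142.242

142.24 g/mol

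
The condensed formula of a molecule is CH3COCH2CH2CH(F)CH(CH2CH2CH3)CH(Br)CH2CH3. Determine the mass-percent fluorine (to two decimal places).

6.76%

Atom tally by fragment:
  CH3COCH2 → C:3 H:5 O:1
  CH2 → C:1 H:2
  CH(F) → C:1 H:1 F:1
  CH(CH2CH2CH3) → C:4 H:8
  CH(Br) → C:1 H:1 Br:1
  CH2 → C:1 H:2
  CH3 → C:1 H:3
Element totals:
  C: 12
  H: 22
  Br: 1
  F: 1
  O: 1
Molecular formula: C12H22BrFO.
Molar mass = 281.209 g/mol.
Mass from F: 1 × 18.998 = 18.998 g/mol.
%F = 18.998 / 281.209 × 100 = 6.76%.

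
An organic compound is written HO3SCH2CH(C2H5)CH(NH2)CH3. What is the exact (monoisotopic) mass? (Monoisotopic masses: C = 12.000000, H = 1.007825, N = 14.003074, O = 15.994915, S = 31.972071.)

Element totals:
  C: 6
  H: 15
  N: 1
  O: 3
  S: 1
Molecular formula: C6H15NO3S.
  M = 6(12.0) + 15(1.007825) + 14.003074 + 3(15.994915) + 31.972071
    = 72.000000 + 15.117375 + 14.003074 + 47.984745 + 31.972071 = 181.077265

181.0773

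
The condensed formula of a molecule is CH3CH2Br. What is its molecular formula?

C2H5Br

Element totals:
  C: 2
  H: 5
  Br: 1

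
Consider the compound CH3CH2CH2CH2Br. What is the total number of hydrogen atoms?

9

Atom tally by fragment:
  CH3 → C:1 H:3
  CH2 → C:1 H:2
  CH2 → C:1 H:2
  CH2Br → C:1 H:2 Br:1
Element totals:
  C: 4
  H: 9
  Br: 1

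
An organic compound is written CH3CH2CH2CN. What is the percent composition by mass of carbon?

Element totals:
  C: 4
  H: 7
  N: 1
Molecular formula: C4H7N.
Molar mass = 69.107 g/mol.
Mass from C: 4 × 12.011 = 48.044 g/mol.
%C = 48.044 / 69.107 × 100 = 69.52%.

69.52%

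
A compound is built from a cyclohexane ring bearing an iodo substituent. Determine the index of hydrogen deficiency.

Atom tally by fragment:
  cyclohexane ring core → C:6 H:12
  (− 1 ring H displaced by substituents)
  + I → I:1
Element totals:
  C: 6
  H: 11
  I: 1
Molecular formula: C6H11I.
DoU = (2C + 2 + N − H − X) / 2 = (2·6 + 2 + 0 − 11 − 1) / 2 = 1.

1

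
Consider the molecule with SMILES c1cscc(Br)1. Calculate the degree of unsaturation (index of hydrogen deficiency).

Atom tally by fragment:
  thiophene ring core → C:4 H:4 S:1
  (− 1 ring H displaced by substituents)
  + Br → Br:1
Element totals:
  C: 4
  H: 3
  Br: 1
  S: 1
Molecular formula: C4H3BrS.
DoU = (2C + 2 + N − H − X) / 2 = (2·4 + 2 + 0 − 3 − 1) / 2 = 3.

3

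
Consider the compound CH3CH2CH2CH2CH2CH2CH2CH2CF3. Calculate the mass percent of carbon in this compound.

59.32%

Atom tally by fragment:
  CH3 → C:1 H:3
  CH2 → C:1 H:2
  CH2 → C:1 H:2
  CH2 → C:1 H:2
  CH2 → C:1 H:2
  CH2 → C:1 H:2
  CH2 → C:1 H:2
  CH2CF3 → C:2 H:2 F:3
Element totals:
  C: 9
  H: 17
  F: 3
Molecular formula: C9H17F3.
Molar mass = 182.229 g/mol.
Mass from C: 9 × 12.011 = 108.099 g/mol.
%C = 108.099 / 182.229 × 100 = 59.32%.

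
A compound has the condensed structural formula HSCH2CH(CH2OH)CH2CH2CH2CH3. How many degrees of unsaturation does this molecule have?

Atom tally by fragment:
  HSCH2 → C:1 H:3 S:1
  CH(CH2OH) → C:2 H:4 O:1
  CH2 → C:1 H:2
  CH2 → C:1 H:2
  CH2 → C:1 H:2
  CH3 → C:1 H:3
Element totals:
  C: 7
  H: 16
  O: 1
  S: 1
Molecular formula: C7H16OS.
DoU = (2C + 2 + N − H − X) / 2 = (2·7 + 2 + 0 − 16 − 0) / 2 = 0.

0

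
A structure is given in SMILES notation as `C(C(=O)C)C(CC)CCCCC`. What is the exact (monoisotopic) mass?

Atom tally by fragment:
  CH3COCH2 → C:3 H:5 O:1
  CH(C2H5) → C:3 H:6
  CH2 → C:1 H:2
  CH2 → C:1 H:2
  CH2 → C:1 H:2
  CH2 → C:1 H:2
  CH3 → C:1 H:3
Element totals:
  C: 11
  H: 22
  O: 1
Molecular formula: C11H22O.
  M = 11(12.0) + 22(1.007825) + 15.994915
    = 132.000000 + 22.172150 + 15.994915 = 170.167065

170.1671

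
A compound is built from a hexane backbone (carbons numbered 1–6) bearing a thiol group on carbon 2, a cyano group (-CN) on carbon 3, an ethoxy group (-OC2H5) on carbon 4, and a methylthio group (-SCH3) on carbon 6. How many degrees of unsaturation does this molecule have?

Atom tally by fragment:
  CH3 → C:1 H:3
  CH(SH) → C:1 H:2 S:1
  CH(CN) → C:2 H:1 N:1
  CH(OC2H5) → C:3 H:6 O:1
  CH2 → C:1 H:2
  CH2SCH3 → C:2 H:5 S:1
Element totals:
  C: 10
  H: 19
  N: 1
  O: 1
  S: 2
Molecular formula: C10H19NOS2.
DoU = (2C + 2 + N − H − X) / 2 = (2·10 + 2 + 1 − 19 − 0) / 2 = 2.

2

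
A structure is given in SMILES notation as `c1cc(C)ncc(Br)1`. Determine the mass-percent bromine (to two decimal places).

Atom tally by fragment:
  pyridine ring core → C:5 H:5 N:1
  (− 2 ring H displaced by substituents)
  + CH3 → C:1 H:3
  + Br → Br:1
Element totals:
  C: 6
  H: 6
  Br: 1
  N: 1
Molecular formula: C6H6BrN.
Molar mass = 172.025 g/mol.
Mass from Br: 1 × 79.904 = 79.904 g/mol.
%Br = 79.904 / 172.025 × 100 = 46.45%.

46.45%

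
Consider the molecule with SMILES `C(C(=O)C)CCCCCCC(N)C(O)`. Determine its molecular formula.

Atom tally by fragment:
  CH3COCH2 → C:3 H:5 O:1
  CH2 → C:1 H:2
  CH2 → C:1 H:2
  CH2 → C:1 H:2
  CH2 → C:1 H:2
  CH2 → C:1 H:2
  CH2 → C:1 H:2
  CH(NH2) → C:1 H:3 N:1
  CH2OH → C:1 H:3 O:1
Element totals:
  C: 11
  H: 23
  N: 1
  O: 2

C11H23NO2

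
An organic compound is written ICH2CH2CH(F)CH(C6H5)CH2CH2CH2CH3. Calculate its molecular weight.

Element totals:
  C: 14
  H: 20
  F: 1
  I: 1
Molecular formula: C14H20FI.
  M = 14(12.011) + 20(1.008) + 18.998 + 126.904
    = 168.154 + 20.160 + 18.998 + 126.904 = 334.216

334.22 g/mol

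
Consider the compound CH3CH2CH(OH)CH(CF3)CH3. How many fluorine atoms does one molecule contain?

3

Element totals:
  C: 6
  H: 11
  F: 3
  O: 1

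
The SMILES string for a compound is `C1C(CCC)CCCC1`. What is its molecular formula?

C9H18

Atom tally by fragment:
  cyclohexane ring core → C:6 H:12
  (− 1 ring H displaced by substituents)
  + CH2CH2CH3 → C:3 H:7
Element totals:
  C: 9
  H: 18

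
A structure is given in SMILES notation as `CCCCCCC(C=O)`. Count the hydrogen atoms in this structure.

16

Atom tally by fragment:
  CH3 → C:1 H:3
  CH2 → C:1 H:2
  CH2 → C:1 H:2
  CH2 → C:1 H:2
  CH2 → C:1 H:2
  CH2 → C:1 H:2
  CH2CHO → C:2 H:3 O:1
Element totals:
  C: 8
  H: 16
  O: 1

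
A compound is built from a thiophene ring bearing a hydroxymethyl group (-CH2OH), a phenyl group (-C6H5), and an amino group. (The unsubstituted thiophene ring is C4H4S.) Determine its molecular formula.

Atom tally by fragment:
  thiophene ring core → C:4 H:4 S:1
  (− 3 ring H displaced by substituents)
  + CH2OH → C:1 H:3 O:1
  + C6H5 → C:6 H:5
  + NH2 → N:1 H:2
Element totals:
  C: 11
  H: 11
  N: 1
  O: 1
  S: 1

C11H11NOS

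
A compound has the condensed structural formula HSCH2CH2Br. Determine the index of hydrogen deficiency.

0

Atom tally by fragment:
  HSCH2 → C:1 H:3 S:1
  CH2Br → C:1 H:2 Br:1
Element totals:
  C: 2
  H: 5
  Br: 1
  S: 1
Molecular formula: C2H5BrS.
DoU = (2C + 2 + N − H − X) / 2 = (2·2 + 2 + 0 − 5 − 1) / 2 = 0.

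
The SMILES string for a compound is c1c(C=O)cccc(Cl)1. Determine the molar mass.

140.57 g/mol

Atom tally by fragment:
  benzene ring core → C:6 H:6
  (− 2 ring H displaced by substituents)
  + CHO → C:1 H:1 O:1
  + Cl → Cl:1
Element totals:
  C: 7
  H: 5
  Cl: 1
  O: 1
Molecular formula: C7H5ClO.
  M = 7(12.011) + 5(1.008) + 35.45 + 15.999
    = 84.077 + 5.040 + 35.450 + 15.999 = 140.566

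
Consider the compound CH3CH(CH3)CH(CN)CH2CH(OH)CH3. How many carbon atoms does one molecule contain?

8

Atom tally by fragment:
  CH3 → C:1 H:3
  CH(CH3) → C:2 H:4
  CH(CN) → C:2 H:1 N:1
  CH2 → C:1 H:2
  CH(OH) → C:1 H:2 O:1
  CH3 → C:1 H:3
Element totals:
  C: 8
  H: 15
  N: 1
  O: 1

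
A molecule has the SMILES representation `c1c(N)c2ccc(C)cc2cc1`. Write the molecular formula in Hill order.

C11H11N

Atom tally by fragment:
  naphthalene ring system core → C:10 H:8
  (− 2 ring H displaced by substituents)
  + NH2 → N:1 H:2
  + CH3 → C:1 H:3
Element totals:
  C: 11
  H: 11
  N: 1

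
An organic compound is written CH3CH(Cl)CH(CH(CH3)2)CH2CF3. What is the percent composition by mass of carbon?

Element totals:
  C: 8
  H: 14
  Cl: 1
  F: 3
Molecular formula: C8H14ClF3.
Molar mass = 202.644 g/mol.
Mass from C: 8 × 12.011 = 96.088 g/mol.
%C = 96.088 / 202.644 × 100 = 47.42%.

47.42%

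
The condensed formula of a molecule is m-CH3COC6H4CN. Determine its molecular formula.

C9H7NO

Atom tally by fragment:
  benzene ring core → C:6 H:6
  (− 2 ring H displaced by substituents)
  + COCH3 → C:2 H:3 O:1
  + CN → C:1 N:1
Element totals:
  C: 9
  H: 7
  N: 1
  O: 1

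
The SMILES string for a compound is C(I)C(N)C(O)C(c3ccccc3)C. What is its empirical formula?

C11H16INO

Atom tally by fragment:
  ICH2 → C:1 H:2 I:1
  CH(NH2) → C:1 H:3 N:1
  CH(OH) → C:1 H:2 O:1
  CH(C6H5) → C:7 H:6
  CH3 → C:1 H:3
Element totals:
  C: 11
  H: 16
  I: 1
  N: 1
  O: 1
Molecular formula: C11H16INO.
gcd of subscripts (11, 16, 1, 1, 1) = 1, so the empirical formula equals the molecular formula.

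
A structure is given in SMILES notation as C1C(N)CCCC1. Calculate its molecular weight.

Atom tally by fragment:
  cyclohexane ring core → C:6 H:12
  (− 1 ring H displaced by substituents)
  + NH2 → N:1 H:2
Element totals:
  C: 6
  H: 13
  N: 1
Molecular formula: C6H13N.
  M = 6(12.011) + 13(1.008) + 14.007
    = 72.066 + 13.104 + 14.007 = 99.177

99.18 g/mol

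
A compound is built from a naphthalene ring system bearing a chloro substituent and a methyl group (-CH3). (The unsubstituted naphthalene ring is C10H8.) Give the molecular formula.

C11H9Cl

Atom tally by fragment:
  naphthalene ring system core → C:10 H:8
  (− 2 ring H displaced by substituents)
  + Cl → Cl:1
  + CH3 → C:1 H:3
Element totals:
  C: 11
  H: 9
  Cl: 1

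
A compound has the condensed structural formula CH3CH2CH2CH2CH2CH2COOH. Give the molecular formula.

C7H14O2

Atom tally by fragment:
  CH3 → C:1 H:3
  CH2 → C:1 H:2
  CH2 → C:1 H:2
  CH2 → C:1 H:2
  CH2 → C:1 H:2
  CH2COOH → C:2 H:3 O:2
Element totals:
  C: 7
  H: 14
  O: 2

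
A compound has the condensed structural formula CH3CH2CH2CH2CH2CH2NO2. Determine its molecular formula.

C6H13NO2

Atom tally by fragment:
  CH3 → C:1 H:3
  CH2 → C:1 H:2
  CH2 → C:1 H:2
  CH2 → C:1 H:2
  CH2 → C:1 H:2
  CH2NO2 → C:1 H:2 N:1 O:2
Element totals:
  C: 6
  H: 13
  N: 1
  O: 2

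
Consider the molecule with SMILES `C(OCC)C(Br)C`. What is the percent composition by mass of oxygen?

Atom tally by fragment:
  C2H5OCH2 → C:3 H:7 O:1
  CH(Br) → C:1 H:1 Br:1
  CH3 → C:1 H:3
Element totals:
  C: 5
  H: 11
  Br: 1
  O: 1
Molecular formula: C5H11BrO.
Molar mass = 167.046 g/mol.
Mass from O: 1 × 15.999 = 15.999 g/mol.
%O = 15.999 / 167.046 × 100 = 9.58%.

9.58%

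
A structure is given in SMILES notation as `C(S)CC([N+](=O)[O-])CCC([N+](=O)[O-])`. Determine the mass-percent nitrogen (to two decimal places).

13.45%

Atom tally by fragment:
  HSCH2 → C:1 H:3 S:1
  CH2 → C:1 H:2
  CH(NO2) → C:1 H:1 N:1 O:2
  CH2 → C:1 H:2
  CH2 → C:1 H:2
  CH2NO2 → C:1 H:2 N:1 O:2
Element totals:
  C: 6
  H: 12
  N: 2
  O: 4
  S: 1
Molecular formula: C6H12N2O4S.
Molar mass = 208.232 g/mol.
Mass from N: 2 × 14.007 = 28.014 g/mol.
%N = 28.014 / 208.232 × 100 = 13.45%.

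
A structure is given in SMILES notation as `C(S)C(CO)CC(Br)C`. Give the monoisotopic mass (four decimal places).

211.9870

Atom tally by fragment:
  HSCH2 → C:1 H:3 S:1
  CH(CH2OH) → C:2 H:4 O:1
  CH2 → C:1 H:2
  CH(Br) → C:1 H:1 Br:1
  CH3 → C:1 H:3
Element totals:
  C: 6
  H: 13
  Br: 1
  O: 1
  S: 1
Molecular formula: C6H13BrOS.
  M = 6(12.0) + 13(1.007825) + 78.918338 + 15.994915 + 31.972071
    = 72.000000 + 13.101725 + 78.918338 + 15.994915 + 31.972071 = 211.987049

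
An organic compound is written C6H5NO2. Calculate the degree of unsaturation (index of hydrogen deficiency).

5

Element totals:
  C: 6
  H: 5
  N: 1
  O: 2
Molecular formula: C6H5NO2.
DoU = (2C + 2 + N − H − X) / 2 = (2·6 + 2 + 1 − 5 − 0) / 2 = 5.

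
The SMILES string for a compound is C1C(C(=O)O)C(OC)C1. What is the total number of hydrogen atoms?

10

Atom tally by fragment:
  cyclobutane ring core → C:4 H:8
  (− 2 ring H displaced by substituents)
  + COOH → C:1 H:1 O:2
  + OCH3 → C:1 H:3 O:1
Element totals:
  C: 6
  H: 10
  O: 3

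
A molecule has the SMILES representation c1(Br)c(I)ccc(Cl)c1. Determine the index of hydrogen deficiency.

Atom tally by fragment:
  benzene ring core → C:6 H:6
  (− 3 ring H displaced by substituents)
  + Br → Br:1
  + I → I:1
  + Cl → Cl:1
Element totals:
  C: 6
  H: 3
  Br: 1
  Cl: 1
  I: 1
Molecular formula: C6H3BrClI.
DoU = (2C + 2 + N − H − X) / 2 = (2·6 + 2 + 0 − 3 − 3) / 2 = 4.

4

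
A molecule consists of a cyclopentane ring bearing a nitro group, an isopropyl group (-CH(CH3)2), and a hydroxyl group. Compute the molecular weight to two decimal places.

173.21 g/mol

Atom tally by fragment:
  cyclopentane ring core → C:5 H:10
  (− 3 ring H displaced by substituents)
  + NO2 → N:1 O:2
  + CH(CH3)2 → C:3 H:7
  + OH → O:1 H:1
Element totals:
  C: 8
  H: 15
  N: 1
  O: 3
Molecular formula: C8H15NO3.
  M = 8(12.011) + 15(1.008) + 14.007 + 3(15.999)
    = 96.088 + 15.120 + 14.007 + 47.997 = 173.212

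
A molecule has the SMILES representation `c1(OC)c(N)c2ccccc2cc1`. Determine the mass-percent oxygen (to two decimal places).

9.24%

Atom tally by fragment:
  naphthalene ring system core → C:10 H:8
  (− 2 ring H displaced by substituents)
  + OCH3 → C:1 H:3 O:1
  + NH2 → N:1 H:2
Element totals:
  C: 11
  H: 11
  N: 1
  O: 1
Molecular formula: C11H11NO.
Molar mass = 173.215 g/mol.
Mass from O: 1 × 15.999 = 15.999 g/mol.
%O = 15.999 / 173.215 × 100 = 9.24%.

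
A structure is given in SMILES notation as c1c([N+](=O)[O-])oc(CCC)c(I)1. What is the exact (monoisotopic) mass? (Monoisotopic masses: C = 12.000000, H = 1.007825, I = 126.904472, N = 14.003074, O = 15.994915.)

280.9549

Atom tally by fragment:
  furan ring core → C:4 H:4 O:1
  (− 3 ring H displaced by substituents)
  + NO2 → N:1 O:2
  + CH2CH2CH3 → C:3 H:7
  + I → I:1
Element totals:
  C: 7
  H: 8
  I: 1
  N: 1
  O: 3
Molecular formula: C7H8INO3.
  M = 7(12.0) + 8(1.007825) + 126.904472 + 14.003074 + 3(15.994915)
    = 84.000000 + 8.062600 + 126.904472 + 14.003074 + 47.984745 = 280.954891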